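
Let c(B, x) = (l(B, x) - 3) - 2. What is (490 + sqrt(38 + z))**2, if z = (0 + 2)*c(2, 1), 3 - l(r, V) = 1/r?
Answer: (490 + sqrt(33))**2 ≈ 2.4576e+5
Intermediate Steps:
l(r, V) = 3 - 1/r
c(B, x) = -2 - 1/B (c(B, x) = ((3 - 1/B) - 3) - 2 = -1/B - 2 = -2 - 1/B)
z = -5 (z = (0 + 2)*(-2 - 1/2) = 2*(-2 - 1*1/2) = 2*(-2 - 1/2) = 2*(-5/2) = -5)
(490 + sqrt(38 + z))**2 = (490 + sqrt(38 - 5))**2 = (490 + sqrt(33))**2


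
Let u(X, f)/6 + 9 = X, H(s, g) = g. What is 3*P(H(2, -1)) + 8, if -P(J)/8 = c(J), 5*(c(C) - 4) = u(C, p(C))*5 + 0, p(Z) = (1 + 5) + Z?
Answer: 1352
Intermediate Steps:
p(Z) = 6 + Z
u(X, f) = -54 + 6*X
c(C) = -50 + 6*C (c(C) = 4 + ((-54 + 6*C)*5 + 0)/5 = 4 + ((-270 + 30*C) + 0)/5 = 4 + (-270 + 30*C)/5 = 4 + (-54 + 6*C) = -50 + 6*C)
P(J) = 400 - 48*J (P(J) = -8*(-50 + 6*J) = 400 - 48*J)
3*P(H(2, -1)) + 8 = 3*(400 - 48*(-1)) + 8 = 3*(400 + 48) + 8 = 3*448 + 8 = 1344 + 8 = 1352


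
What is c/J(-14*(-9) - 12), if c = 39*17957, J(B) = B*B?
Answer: 233441/4332 ≈ 53.888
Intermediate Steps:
J(B) = B**2
c = 700323
c/J(-14*(-9) - 12) = 700323/((-14*(-9) - 12)**2) = 700323/((126 - 12)**2) = 700323/(114**2) = 700323/12996 = 700323*(1/12996) = 233441/4332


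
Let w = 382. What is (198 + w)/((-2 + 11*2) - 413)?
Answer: -580/393 ≈ -1.4758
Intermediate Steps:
(198 + w)/((-2 + 11*2) - 413) = (198 + 382)/((-2 + 11*2) - 413) = 580/((-2 + 22) - 413) = 580/(20 - 413) = 580/(-393) = 580*(-1/393) = -580/393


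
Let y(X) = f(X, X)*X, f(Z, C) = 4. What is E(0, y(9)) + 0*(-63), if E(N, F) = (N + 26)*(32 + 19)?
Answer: 1326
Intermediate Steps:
y(X) = 4*X
E(N, F) = 1326 + 51*N (E(N, F) = (26 + N)*51 = 1326 + 51*N)
E(0, y(9)) + 0*(-63) = (1326 + 51*0) + 0*(-63) = (1326 + 0) + 0 = 1326 + 0 = 1326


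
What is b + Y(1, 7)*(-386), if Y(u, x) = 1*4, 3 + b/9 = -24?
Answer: -1787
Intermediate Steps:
b = -243 (b = -27 + 9*(-24) = -27 - 216 = -243)
Y(u, x) = 4
b + Y(1, 7)*(-386) = -243 + 4*(-386) = -243 - 1544 = -1787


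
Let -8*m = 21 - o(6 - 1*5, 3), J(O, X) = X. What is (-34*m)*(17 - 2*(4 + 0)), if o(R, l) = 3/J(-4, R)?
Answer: 1377/2 ≈ 688.50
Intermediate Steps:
o(R, l) = 3/R
m = -9/4 (m = -(21 - 3/(6 - 1*5))/8 = -(21 - 3/(6 - 5))/8 = -(21 - 3/1)/8 = -(21 - 3)/8 = -1/8*18 = -9/4 ≈ -2.2500)
(-34*m)*(17 - 2*(4 + 0)) = (-34*(-9/4))*(17 - 2*(4 + 0)) = 153*(17 - 2*4)/2 = 153*(17 - 1*8)/2 = 153*(17 - 8)/2 = (153/2)*9 = 1377/2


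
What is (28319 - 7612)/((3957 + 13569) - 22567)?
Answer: -20707/5041 ≈ -4.1077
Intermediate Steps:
(28319 - 7612)/((3957 + 13569) - 22567) = 20707/(17526 - 22567) = 20707/(-5041) = 20707*(-1/5041) = -20707/5041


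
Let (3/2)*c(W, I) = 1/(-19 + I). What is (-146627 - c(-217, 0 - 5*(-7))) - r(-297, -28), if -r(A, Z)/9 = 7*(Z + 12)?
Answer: -3543241/24 ≈ -1.4764e+5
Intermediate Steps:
r(A, Z) = -756 - 63*Z (r(A, Z) = -63*(Z + 12) = -63*(12 + Z) = -9*(84 + 7*Z) = -756 - 63*Z)
c(W, I) = 2/(3*(-19 + I))
(-146627 - c(-217, 0 - 5*(-7))) - r(-297, -28) = (-146627 - 2/(3*(-19 + (0 - 5*(-7))))) - (-756 - 63*(-28)) = (-146627 - 2/(3*(-19 + (0 + 35)))) - (-756 + 1764) = (-146627 - 2/(3*(-19 + 35))) - 1*1008 = (-146627 - 2/(3*16)) - 1008 = (-146627 - 1*1/24) - 1008 = (-146627 - 1/24) - 1008 = -3519049/24 - 1008 = -3543241/24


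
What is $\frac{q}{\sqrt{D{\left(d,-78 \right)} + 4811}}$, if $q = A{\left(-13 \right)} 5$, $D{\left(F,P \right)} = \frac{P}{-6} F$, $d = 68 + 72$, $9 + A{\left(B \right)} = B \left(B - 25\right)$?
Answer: $\frac{2425 \sqrt{6631}}{6631} \approx 29.78$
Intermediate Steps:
$A{\left(B \right)} = -9 + B \left(-25 + B\right)$ ($A{\left(B \right)} = -9 + B \left(B - 25\right) = -9 + B \left(-25 + B\right)$)
$d = 140$
$D{\left(F,P \right)} = - \frac{F P}{6}$ ($D{\left(F,P \right)} = P \left(- \frac{1}{6}\right) F = - \frac{P}{6} F = - \frac{F P}{6}$)
$q = 2425$ ($q = \left(-9 + \left(-13\right)^{2} - -325\right) 5 = \left(-9 + 169 + 325\right) 5 = 485 \cdot 5 = 2425$)
$\frac{q}{\sqrt{D{\left(d,-78 \right)} + 4811}} = \frac{2425}{\sqrt{\left(- \frac{1}{6}\right) 140 \left(-78\right) + 4811}} = \frac{2425}{\sqrt{1820 + 4811}} = \frac{2425}{\sqrt{6631}} = 2425 \frac{\sqrt{6631}}{6631} = \frac{2425 \sqrt{6631}}{6631}$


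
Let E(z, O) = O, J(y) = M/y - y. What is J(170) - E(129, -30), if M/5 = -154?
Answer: -2457/17 ≈ -144.53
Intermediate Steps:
M = -770 (M = 5*(-154) = -770)
J(y) = -y - 770/y (J(y) = -770/y - y = -y - 770/y)
J(170) - E(129, -30) = (-1*170 - 770/170) - 1*(-30) = (-170 - 770*1/170) + 30 = (-170 - 77/17) + 30 = -2967/17 + 30 = -2457/17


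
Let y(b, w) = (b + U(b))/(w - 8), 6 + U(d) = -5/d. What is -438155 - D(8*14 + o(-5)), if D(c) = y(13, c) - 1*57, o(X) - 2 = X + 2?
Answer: -586613308/1339 ≈ -4.3810e+5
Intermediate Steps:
U(d) = -6 - 5/d
o(X) = 4 + X (o(X) = 2 + (X + 2) = 2 + (2 + X) = 4 + X)
y(b, w) = (-6 + b - 5/b)/(-8 + w) (y(b, w) = (b + (-6 - 5/b))/(w - 8) = (-6 + b - 5/b)/(-8 + w))
D(c) = -57 + 86/(13*(-8 + c)) (D(c) = (-5 - 1*13*(6 - 1*13))/(13*(-8 + c)) - 1*57 = (-5 - 1*13*(6 - 13))/(13*(-8 + c)) - 57 = (-5 - 1*13*(-7))/(13*(-8 + c)) - 57 = (-5 + 91)/(13*(-8 + c)) - 57 = (1/13)*86/(-8 + c) - 57 = 86/(13*(-8 + c)) - 57 = -57 + 86/(13*(-8 + c)))
-438155 - D(8*14 + o(-5)) = -438155 - (6014 - 741*(8*14 + (4 - 5)))/(13*(-8 + (8*14 + (4 - 5)))) = -438155 - (6014 - 741*(112 - 1))/(13*(-8 + (112 - 1))) = -438155 - (6014 - 741*111)/(13*(-8 + 111)) = -438155 - (6014 - 82251)/(13*103) = -438155 - (-76237)/(13*103) = -438155 - 1*(-76237/1339) = -438155 + 76237/1339 = -586613308/1339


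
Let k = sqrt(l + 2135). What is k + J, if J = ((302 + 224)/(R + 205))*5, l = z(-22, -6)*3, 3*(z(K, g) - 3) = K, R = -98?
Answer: 2630/107 + sqrt(2122) ≈ 70.645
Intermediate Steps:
z(K, g) = 3 + K/3
l = -13 (l = (3 + (1/3)*(-22))*3 = (3 - 22/3)*3 = -13/3*3 = -13)
k = sqrt(2122) (k = sqrt(-13 + 2135) = sqrt(2122) ≈ 46.065)
J = 2630/107 (J = ((302 + 224)/(-98 + 205))*5 = (526/107)*5 = 2630/107 ≈ 24.579)
k + J = sqrt(2122) + 2630/107 = 2630/107 + sqrt(2122)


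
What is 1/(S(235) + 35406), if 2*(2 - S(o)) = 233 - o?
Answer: 1/35409 ≈ 2.8241e-5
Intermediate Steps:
S(o) = -229/2 + o/2 (S(o) = 2 - (233 - o)/2 = 2 + (-233/2 + o/2) = -229/2 + o/2)
1/(S(235) + 35406) = 1/((-229/2 + (1/2)*235) + 35406) = 1/((-229/2 + 235/2) + 35406) = 1/(3 + 35406) = 1/35409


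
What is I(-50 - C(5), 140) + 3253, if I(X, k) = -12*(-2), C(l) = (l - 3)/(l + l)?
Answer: 3277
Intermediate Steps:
C(l) = (-3 + l)/(2*l) (C(l) = (-3 + l)/((2*l)) = (-3 + l)*(1/(2*l)) = (-3 + l)/(2*l))
I(X, k) = 24
I(-50 - C(5), 140) + 3253 = 24 + 3253 = 3277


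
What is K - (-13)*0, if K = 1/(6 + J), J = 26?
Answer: 1/32 ≈ 0.031250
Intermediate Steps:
K = 1/32 (K = 1/(6 + 26) = 1/32 ≈ 0.031250)
K - (-13)*0 = 1/32 - (-13)*0 = 1/32 - 13*0 = 1/32 + 0 = 1/32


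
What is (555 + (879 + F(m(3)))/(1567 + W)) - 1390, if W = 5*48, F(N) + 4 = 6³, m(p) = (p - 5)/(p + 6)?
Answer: -1507754/1807 ≈ -834.40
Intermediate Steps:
m(p) = (-5 + p)/(6 + p)
F(N) = 212 (F(N) = -4 + 6³ = -4 + 216 = 212)
W = 240
(555 + (879 + F(m(3)))/(1567 + W)) - 1390 = (555 + (879 + 212)/(1567 + 240)) - 1390 = (555 + 1091/1807) - 1390 = 1003976/1807 - 1390 = -1507754/1807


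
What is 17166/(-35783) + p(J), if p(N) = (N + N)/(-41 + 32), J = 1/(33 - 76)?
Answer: -6571676/13848021 ≈ -0.47456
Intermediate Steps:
J = -1/43 (J = 1/(-43) = -1/43 ≈ -0.023256)
p(N) = -2*N/9 (p(N) = (2*N)/(-9) = (2*N)*(-1/9) = -2*N/9)
17166/(-35783) + p(J) = 17166/(-35783) - 2/9*(-1/43) = 17166*(-1/35783) + 2/387 = -17166/35783 + 2/387 = -6571676/13848021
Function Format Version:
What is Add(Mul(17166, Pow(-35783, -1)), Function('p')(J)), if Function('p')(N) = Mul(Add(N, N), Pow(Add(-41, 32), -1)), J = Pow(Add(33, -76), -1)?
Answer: Rational(-6571676, 13848021) ≈ -0.47456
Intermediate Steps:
J = Rational(-1, 43) (J = Pow(-43, -1) = Rational(-1, 43) ≈ -0.023256)
Function('p')(N) = Mul(Rational(-2, 9), N) (Function('p')(N) = Mul(Mul(2, N), Pow(-9, -1)) = Mul(Mul(2, N), Rational(-1, 9)) = Mul(Rational(-2, 9), N))
Add(Mul(17166, Pow(-35783, -1)), Function('p')(J)) = Add(Mul(17166, Pow(-35783, -1)), Mul(Rational(-2, 9), Rational(-1, 43))) = Add(Mul(17166, Rational(-1, 35783)), Rational(2, 387)) = Add(Rational(-17166, 35783), Rational(2, 387)) = Rational(-6571676, 13848021)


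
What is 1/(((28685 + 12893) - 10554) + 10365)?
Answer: 1/41389 ≈ 2.4161e-5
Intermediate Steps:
1/(((28685 + 12893) - 10554) + 10365) = 1/((41578 - 10554) + 10365) = 1/(31024 + 10365) = 1/41389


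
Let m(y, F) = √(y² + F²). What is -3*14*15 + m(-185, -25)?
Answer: -630 + 5*√1394 ≈ -443.32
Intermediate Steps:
m(y, F) = √(F² + y²)
-3*14*15 + m(-185, -25) = -3*14*15 + √((-25)² + (-185)²) = -42*15 + √(625 + 34225) = -630 + √34850 = -630 + 5*√1394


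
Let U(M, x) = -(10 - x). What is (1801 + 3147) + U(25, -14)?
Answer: 4924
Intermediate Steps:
U(M, x) = -10 + x
(1801 + 3147) + U(25, -14) = (1801 + 3147) + (-10 - 14) = 4948 - 24 = 4924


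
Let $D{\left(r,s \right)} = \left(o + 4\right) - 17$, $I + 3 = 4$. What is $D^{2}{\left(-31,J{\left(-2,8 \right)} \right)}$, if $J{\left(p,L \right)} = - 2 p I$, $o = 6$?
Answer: $49$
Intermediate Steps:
$I = 1$ ($I = -3 + 4 = 1$)
$J{\left(p,L \right)} = - 2 p$ ($J{\left(p,L \right)} = - 2 p 1 = - 2 p$)
$D{\left(r,s \right)} = -7$ ($D{\left(r,s \right)} = \left(6 + 4\right) - 17 = 10 - 17 = -7$)
$D^{2}{\left(-31,J{\left(-2,8 \right)} \right)} = \left(-7\right)^{2} = 49$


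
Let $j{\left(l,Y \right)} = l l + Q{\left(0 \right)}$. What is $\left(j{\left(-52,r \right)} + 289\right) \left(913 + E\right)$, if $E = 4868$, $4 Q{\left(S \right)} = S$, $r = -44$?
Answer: $17302533$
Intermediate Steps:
$Q{\left(S \right)} = \frac{S}{4}$
$j{\left(l,Y \right)} = l^{2}$ ($j{\left(l,Y \right)} = l l + \frac{1}{4} \cdot 0 = l^{2} + 0 = l^{2}$)
$\left(j{\left(-52,r \right)} + 289\right) \left(913 + E\right) = \left(\left(-52\right)^{2} + 289\right) \left(913 + 4868\right) = \left(2704 + 289\right) 5781 = 2993 \cdot 5781 = 17302533$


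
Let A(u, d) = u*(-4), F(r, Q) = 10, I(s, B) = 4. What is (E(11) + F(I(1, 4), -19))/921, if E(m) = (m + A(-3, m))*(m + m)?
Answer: 172/307 ≈ 0.56026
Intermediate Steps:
A(u, d) = -4*u
E(m) = 2*m*(12 + m) (E(m) = (m - 4*(-3))*(m + m) = (m + 12)*(2*m) = (12 + m)*(2*m) = 2*m*(12 + m))
(E(11) + F(I(1, 4), -19))/921 = (2*11*(12 + 11) + 10)/921 = (2*11*23 + 10)*(1/921) = (506 + 10)*(1/921) = 516*(1/921) = 172/307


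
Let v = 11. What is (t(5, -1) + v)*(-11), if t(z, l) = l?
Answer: -110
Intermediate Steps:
(t(5, -1) + v)*(-11) = (-1 + 11)*(-11) = 10*(-11) = -110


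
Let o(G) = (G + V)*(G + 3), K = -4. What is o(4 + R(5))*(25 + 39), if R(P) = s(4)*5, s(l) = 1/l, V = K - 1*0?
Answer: 660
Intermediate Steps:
V = -4 (V = -4 - 1*0 = -4 + 0 = -4)
R(P) = 5/4
o(G) = (-4 + G)*(3 + G) (o(G) = (G - 4)*(G + 3) = (-4 + G)*(3 + G))
o(4 + R(5))*(25 + 39) = (-12 + (4 + 5/4)**2 - (4 + 5/4))*(25 + 39) = (-12 + (21/4)**2 - 1*21/4)*64 = (-12 + 441/16 - 21/4)*64 = (165/16)*64 = 660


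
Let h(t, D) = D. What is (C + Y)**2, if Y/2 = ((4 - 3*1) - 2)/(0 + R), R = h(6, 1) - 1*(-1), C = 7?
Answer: 36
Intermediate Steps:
R = 2 (R = 1 - 1*(-1) = 1 + 1 = 2)
Y = -1 (Y = 2*(((4 - 3*1) - 2)/(0 + 2)) = 2*(((4 - 3) - 2)/2) = 2*((1 - 2)*(1/2)) = 2*(-1*1/2) = 2*(-1/2) = -1)
(C + Y)**2 = (7 - 1)**2 = 6**2 = 36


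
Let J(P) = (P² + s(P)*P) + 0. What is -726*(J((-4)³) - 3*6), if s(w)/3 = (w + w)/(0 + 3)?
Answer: -8908020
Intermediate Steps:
s(w) = 2*w (s(w) = 3*((w + w)/(0 + 3)) = 3*((2*w)/3) = 3*((2*w)*(⅓)) = 3*(2*w/3) = 2*w)
J(P) = 3*P² (J(P) = (P² + (2*P)*P) + 0 = (P² + 2*P²) + 0 = 3*P² + 0 = 3*P²)
-726*(J((-4)³) - 3*6) = -726*(3*((-4)³)² - 3*6) = -726*(3*(-64)² - 18) = -726*(3*4096 - 18) = -726*(12288 - 18) = -726*12270 = -8908020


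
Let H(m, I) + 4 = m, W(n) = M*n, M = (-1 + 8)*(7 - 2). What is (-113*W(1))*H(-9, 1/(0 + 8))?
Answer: 51415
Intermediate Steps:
M = 35 (M = 7*5 = 35)
W(n) = 35*n
H(m, I) = -4 + m
(-113*W(1))*H(-9, 1/(0 + 8)) = (-3955)*(-4 - 9) = -113*35*(-13) = -3955*(-13) = 51415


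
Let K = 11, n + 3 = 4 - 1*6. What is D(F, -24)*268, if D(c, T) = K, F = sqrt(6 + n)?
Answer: 2948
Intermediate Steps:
n = -5 (n = -3 + (4 - 1*6) = -3 + (4 - 6) = -3 - 2 = -5)
F = 1 (F = sqrt(6 - 5) = sqrt(1) = 1)
D(c, T) = 11
D(F, -24)*268 = 11*268 = 2948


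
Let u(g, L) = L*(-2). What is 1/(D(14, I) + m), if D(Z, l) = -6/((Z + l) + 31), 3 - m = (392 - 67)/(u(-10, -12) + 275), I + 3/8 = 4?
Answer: 8947/16012 ≈ 0.55877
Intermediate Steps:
I = 29/8 (I = -3/8 + 4 = 29/8 ≈ 3.6250)
u(g, L) = -2*L
m = 44/23 (m = 3 - (392 - 67)/(-2*(-12) + 275) = 3 - 325/(24 + 275) = 3 - 325/299 = 3 - 1*25/23 = 3 - 25/23 = 44/23 ≈ 1.9130)
D(Z, l) = -6/(31 + Z + l)
1/(D(14, I) + m) = 1/(-6/(31 + 14 + 29/8) + 44/23) = 1/(-6/389/8 + 44/23) = 1/(-6*8/389 + 44/23) = 1/(-48/389 + 44/23) = 1/(16012/8947) = 8947/16012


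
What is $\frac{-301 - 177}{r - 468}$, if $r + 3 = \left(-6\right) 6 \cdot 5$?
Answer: $\frac{478}{651} \approx 0.73425$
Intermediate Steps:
$r = -183$ ($r = -3 + \left(-6\right) 6 \cdot 5 = -3 - 180 = -183$)
$\frac{-301 - 177}{r - 468} = \frac{-301 - 177}{-183 - 468} = - \frac{478}{-651} = \left(-478\right) \left(- \frac{1}{651}\right) = \frac{478}{651}$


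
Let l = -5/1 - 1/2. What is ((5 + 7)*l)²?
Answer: 4356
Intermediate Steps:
l = -11/2 (l = -5*1 - 1*½ = -5 - ½ = -11/2 ≈ -5.5000)
((5 + 7)*l)² = ((5 + 7)*(-11/2))² = (12*(-11/2))² = (-66)² = 4356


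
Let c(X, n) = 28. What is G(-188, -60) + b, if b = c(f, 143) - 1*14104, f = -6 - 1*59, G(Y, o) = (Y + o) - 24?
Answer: -14348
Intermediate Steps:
G(Y, o) = -24 + Y + o
f = -65 (f = -6 - 59 = -65)
b = -14076 (b = 28 - 1*14104 = 28 - 14104 = -14076)
G(-188, -60) + b = (-24 - 188 - 60) - 14076 = -272 - 14076 = -14348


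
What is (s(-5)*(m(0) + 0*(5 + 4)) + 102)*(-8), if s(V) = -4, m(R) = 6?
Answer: -624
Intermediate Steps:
(s(-5)*(m(0) + 0*(5 + 4)) + 102)*(-8) = (-4*(6 + 0*(5 + 4)) + 102)*(-8) = (-4*(6 + 0*9) + 102)*(-8) = (-4*(6 + 0) + 102)*(-8) = (-4*6 + 102)*(-8) = (-24 + 102)*(-8) = 78*(-8) = -624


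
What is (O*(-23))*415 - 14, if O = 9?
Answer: -85919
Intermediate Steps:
(O*(-23))*415 - 14 = (9*(-23))*415 - 14 = -207*415 - 14 = -85905 - 14 = -85919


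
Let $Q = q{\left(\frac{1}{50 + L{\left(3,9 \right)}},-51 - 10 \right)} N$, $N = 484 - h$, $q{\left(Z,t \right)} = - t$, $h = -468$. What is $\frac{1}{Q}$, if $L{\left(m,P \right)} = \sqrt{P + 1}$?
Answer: $\frac{1}{58072} \approx 1.722 \cdot 10^{-5}$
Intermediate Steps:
$L{\left(m,P \right)} = \sqrt{1 + P}$
$N = 952$ ($N = 484 - -468 = 484 + 468 = 952$)
$Q = 58072$ ($Q = - (-51 - 10) 952 = \left(-1\right) \left(-61\right) 952 = 61 \cdot 952 = 58072$)
$\frac{1}{Q} = \frac{1}{58072}$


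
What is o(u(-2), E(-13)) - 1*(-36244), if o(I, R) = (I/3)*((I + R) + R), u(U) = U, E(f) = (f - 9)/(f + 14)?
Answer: 108824/3 ≈ 36275.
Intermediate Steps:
E(f) = (-9 + f)/(14 + f)
o(I, R) = I*(I + 2*R)/3 (o(I, R) = (I*(⅓))*(I + 2*R) = (I/3)*(I + 2*R) = I*(I + 2*R)/3)
o(u(-2), E(-13)) - 1*(-36244) = (⅓)*(-2)*(-2 + 2*((-9 - 13)/(14 - 13))) - 1*(-36244) = (⅓)*(-2)*(-2 + 2*(-22/1)) + 36244 = (⅓)*(-2)*(-2 + 2*(1*(-22))) + 36244 = (⅓)*(-2)*(-2 + 2*(-22)) + 36244 = (⅓)*(-2)*(-2 - 44) + 36244 = (⅓)*(-2)*(-46) + 36244 = 92/3 + 36244 = 108824/3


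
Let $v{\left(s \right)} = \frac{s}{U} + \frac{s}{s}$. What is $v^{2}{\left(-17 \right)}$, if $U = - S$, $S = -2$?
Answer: $\frac{225}{4} \approx 56.25$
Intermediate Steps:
$U = 2$ ($U = \left(-1\right) \left(-2\right) = 2$)
$v{\left(s \right)} = 1 + \frac{s}{2}$ ($v{\left(s \right)} = \frac{s}{2} + \frac{s}{s} = s \frac{1}{2} + 1 = \frac{s}{2} + 1 = 1 + \frac{s}{2}$)
$v^{2}{\left(-17 \right)} = \left(1 + \frac{1}{2} \left(-17\right)\right)^{2} = \left(1 - \frac{17}{2}\right)^{2} = \left(- \frac{15}{2}\right)^{2} = \frac{225}{4}$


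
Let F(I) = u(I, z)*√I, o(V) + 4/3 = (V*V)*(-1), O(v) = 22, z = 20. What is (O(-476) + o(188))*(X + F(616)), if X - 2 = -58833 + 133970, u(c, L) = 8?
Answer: -7962479830/3 - 1695520*√154/3 ≈ -2.6612e+9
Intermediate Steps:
o(V) = -4/3 - V² (o(V) = -4/3 + (V*V)*(-1) = -4/3 + V²*(-1) = -4/3 - V²)
X = 75139 (X = 2 + (-58833 + 133970) = 2 + 75137 = 75139)
F(I) = 8*√I
(O(-476) + o(188))*(X + F(616)) = (22 + (-4/3 - 1*188²))*(75139 + 8*√616) = (22 + (-4/3 - 1*35344))*(75139 + 8*(2*√154)) = (22 + (-4/3 - 35344))*(75139 + 16*√154) = (22 - 106036/3)*(75139 + 16*√154) = -105970*(75139 + 16*√154)/3 = -7962479830/3 - 1695520*√154/3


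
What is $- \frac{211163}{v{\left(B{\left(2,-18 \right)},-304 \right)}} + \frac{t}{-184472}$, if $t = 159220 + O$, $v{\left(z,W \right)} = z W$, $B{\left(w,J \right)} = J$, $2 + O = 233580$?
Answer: $- \frac{5137881449}{126178848} \approx -40.719$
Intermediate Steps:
$O = 233578$ ($O = -2 + 233580 = 233578$)
$v{\left(z,W \right)} = W z$
$t = 392798$ ($t = 159220 + 233578 = 392798$)
$- \frac{211163}{v{\left(B{\left(2,-18 \right)},-304 \right)}} + \frac{t}{-184472} = - \frac{211163}{\left(-304\right) \left(-18\right)} + \frac{392798}{-184472} = - \frac{211163}{5472} + 392798 \left(- \frac{1}{184472}\right) = \left(-211163\right) \frac{1}{5472} - \frac{196399}{92236} = - \frac{211163}{5472} - \frac{196399}{92236} = - \frac{5137881449}{126178848}$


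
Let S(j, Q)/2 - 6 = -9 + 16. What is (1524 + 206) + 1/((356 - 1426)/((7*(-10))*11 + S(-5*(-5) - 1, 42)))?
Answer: 925922/535 ≈ 1730.7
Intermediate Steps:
S(j, Q) = 26 (S(j, Q) = 12 + 2*(-9 + 16) = 12 + 2*7 = 12 + 14 = 26)
(1524 + 206) + 1/((356 - 1426)/((7*(-10))*11 + S(-5*(-5) - 1, 42))) = (1524 + 206) + 1/((356 - 1426)/((7*(-10))*11 + 26)) = 1730 + 1/(-1070/(-70*11 + 26)) = 1730 + 1/(-1070/(-770 + 26)) = 1730 + 1/(-1070/(-744)) = 1730 + 1/(-1070*(-1/744)) = 1730 + 1/(535/372) = 1730 + 372/535 = 925922/535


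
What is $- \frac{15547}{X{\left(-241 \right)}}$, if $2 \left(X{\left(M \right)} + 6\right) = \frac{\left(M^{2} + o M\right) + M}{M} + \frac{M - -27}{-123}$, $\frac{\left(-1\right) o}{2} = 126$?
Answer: $\frac{1912281}{30889} \approx 61.908$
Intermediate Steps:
$o = -252$ ($o = \left(-2\right) 126 = -252$)
$X{\left(M \right)} = - \frac{501}{82} - \frac{M}{246} + \frac{M^{2} - 251 M}{2 M}$ ($X{\left(M \right)} = -6 + \frac{\frac{\left(M^{2} - 252 M\right) + M}{M} + \frac{M - -27}{-123}}{2} = -6 + \frac{\frac{M^{2} - 251 M}{M} + \left(M + 27\right) \left(- \frac{1}{123}\right)}{2} = -6 + \frac{\frac{M^{2} - 251 M}{M} + \left(27 + M\right) \left(- \frac{1}{123}\right)}{2} = -6 + \frac{\frac{M^{2} - 251 M}{M} - \left(\frac{9}{41} + \frac{M}{123}\right)}{2} = -6 + \frac{- \frac{9}{41} - \frac{M}{123} + \frac{M^{2} - 251 M}{M}}{2} = -6 - \left(\frac{9}{82} + \frac{M}{246} - \frac{M^{2} - 251 M}{2 M}\right) = - \frac{501}{82} - \frac{M}{246} + \frac{M^{2} - 251 M}{2 M}$)
$- \frac{15547}{X{\left(-241 \right)}} = - \frac{15547}{- \frac{5396}{41} + \frac{61}{123} \left(-241\right)} = - \frac{15547}{- \frac{5396}{41} - \frac{14701}{123}} = - \frac{15547}{- \frac{30889}{123}} = \left(-15547\right) \left(- \frac{123}{30889}\right) = \frac{1912281}{30889}$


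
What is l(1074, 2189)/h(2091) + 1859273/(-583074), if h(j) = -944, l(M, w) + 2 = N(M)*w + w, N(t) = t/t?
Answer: -134583923/17200683 ≈ -7.8243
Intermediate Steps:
N(t) = 1
l(M, w) = -2 + 2*w (l(M, w) = -2 + (1*w + w) = -2 + (w + w) = -2 + 2*w)
l(1074, 2189)/h(2091) + 1859273/(-583074) = (-2 + 2*2189)/(-944) + 1859273/(-583074) = (-2 + 4378)*(-1/944) + 1859273*(-1/583074) = 4376*(-1/944) - 1859273/583074 = -547/118 - 1859273/583074 = -134583923/17200683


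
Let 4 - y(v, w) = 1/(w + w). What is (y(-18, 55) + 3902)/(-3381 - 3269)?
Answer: -429659/731500 ≈ -0.58737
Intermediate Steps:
y(v, w) = 4 - 1/(2*w) (y(v, w) = 4 - 1/(w + w) = 4 - 1/(2*w))
(y(-18, 55) + 3902)/(-3381 - 3269) = ((4 - 1/2/55) + 3902)/(-3381 - 3269) = ((4 - 1/2*1/55) + 3902)/(-6650) = ((4 - 1/110) + 3902)*(-1/6650) = (439/110 + 3902)*(-1/6650) = (429659/110)*(-1/6650) = -429659/731500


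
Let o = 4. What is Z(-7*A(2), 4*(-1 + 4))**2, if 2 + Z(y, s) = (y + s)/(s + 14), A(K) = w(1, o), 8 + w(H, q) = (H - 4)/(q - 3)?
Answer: 1369/676 ≈ 2.0251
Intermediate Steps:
w(H, q) = -8 + (-4 + H)/(-3 + q) (w(H, q) = -8 + (H - 4)/(q - 3) = -8 + (-4 + H)/(-3 + q))
A(K) = -11 (A(K) = (20 + 1 - 8*4)/(-3 + 4) = (20 + 1 - 32)/1 = 1*(-11) = -11)
Z(y, s) = -2 + (s + y)/(14 + s) (Z(y, s) = -2 + (y + s)/(s + 14) = -2 + (s + y)/(14 + s))
Z(-7*A(2), 4*(-1 + 4))**2 = ((-28 - 7*(-11) - 4*(-1 + 4))/(14 + 4*(-1 + 4)))**2 = ((-28 + 77 - 4*3)/(14 + 4*3))**2 = ((-28 + 77 - 1*12)/(14 + 12))**2 = ((-28 + 77 - 12)/26)**2 = ((1/26)*37)**2 = (37/26)**2 = 1369/676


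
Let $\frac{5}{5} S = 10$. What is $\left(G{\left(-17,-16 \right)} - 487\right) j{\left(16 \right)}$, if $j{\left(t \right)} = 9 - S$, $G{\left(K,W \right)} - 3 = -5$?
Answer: $489$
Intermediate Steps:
$G{\left(K,W \right)} = -2$ ($G{\left(K,W \right)} = 3 - 5 = -2$)
$S = 10$
$j{\left(t \right)} = -1$ ($j{\left(t \right)} = 9 - 10 = -1$)
$\left(G{\left(-17,-16 \right)} - 487\right) j{\left(16 \right)} = \left(-2 - 487\right) \left(-1\right) = \left(-489\right) \left(-1\right) = 489$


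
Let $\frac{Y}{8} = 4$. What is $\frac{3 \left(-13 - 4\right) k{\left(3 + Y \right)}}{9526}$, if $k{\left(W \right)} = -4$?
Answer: $\frac{102}{4763} \approx 0.021415$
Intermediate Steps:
$Y = 32$ ($Y = 8 \cdot 4 = 32$)
$\frac{3 \left(-13 - 4\right) k{\left(3 + Y \right)}}{9526} = \frac{3 \left(-13 - 4\right) \left(-4\right)}{9526} = 3 \left(\left(-17\right) \left(-4\right)\right) \frac{1}{9526} = 3 \cdot 68 \cdot \frac{1}{9526} = 204 \cdot \frac{1}{9526} = \frac{102}{4763}$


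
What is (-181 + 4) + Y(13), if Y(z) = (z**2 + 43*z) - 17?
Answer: 534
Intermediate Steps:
Y(z) = -17 + z**2 + 43*z
(-181 + 4) + Y(13) = (-181 + 4) + (-17 + 13**2 + 43*13) = -177 + (-17 + 169 + 559) = -177 + 711 = 534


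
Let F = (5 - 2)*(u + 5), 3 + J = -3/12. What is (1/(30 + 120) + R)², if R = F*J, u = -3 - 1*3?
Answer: 8567329/90000 ≈ 95.193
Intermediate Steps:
u = -6 (u = -3 - 3 = -6)
J = -13/4 (J = -3 - 3/12 = -3 - 3*1/12 = -3 - ¼ = -13/4 ≈ -3.2500)
F = -3 (F = (5 - 2)*(-6 + 5) = 3*(-1) = -3)
R = 39/4 (R = -3*(-13/4) = 39/4 ≈ 9.7500)
(1/(30 + 120) + R)² = (1/(30 + 120) + 39/4)² = (1/150 + 39/4)² = (2927/300)² = 8567329/90000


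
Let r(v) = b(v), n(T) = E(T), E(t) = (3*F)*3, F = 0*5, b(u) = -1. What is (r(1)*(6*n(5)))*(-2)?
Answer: 0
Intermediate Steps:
F = 0
E(t) = 0 (E(t) = (3*0)*3 = 0*3 = 0)
n(T) = 0
r(v) = -1
(r(1)*(6*n(5)))*(-2) = -6*0*(-2) = -1*0*(-2) = 0*(-2) = 0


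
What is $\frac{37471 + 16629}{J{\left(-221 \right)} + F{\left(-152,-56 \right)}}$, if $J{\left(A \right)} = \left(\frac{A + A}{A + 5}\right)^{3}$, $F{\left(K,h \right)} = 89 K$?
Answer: $- \frac{2726016768}{681223603} \approx -4.0016$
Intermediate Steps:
$J{\left(A \right)} = \frac{8 A^{3}}{\left(5 + A\right)^{3}}$ ($J{\left(A \right)} = \left(\frac{2 A}{5 + A}\right)^{3} = \frac{8 A^{3}}{\left(5 + A\right)^{3}}$)
$\frac{37471 + 16629}{J{\left(-221 \right)} + F{\left(-152,-56 \right)}} = \frac{37471 + 16629}{\frac{8 \left(-221\right)^{3}}{\left(5 - 221\right)^{3}} + 89 \left(-152\right)} = \frac{54100}{8 \left(-10793861\right) \frac{1}{-10077696} - 13528} = \frac{54100}{8 \left(-10793861\right) \left(- \frac{1}{10077696}\right) - 13528} = \frac{54100}{\frac{10793861}{1259712} - 13528} = \frac{54100}{- \frac{17030590075}{1259712}} = 54100 \left(- \frac{1259712}{17030590075}\right) = - \frac{2726016768}{681223603}$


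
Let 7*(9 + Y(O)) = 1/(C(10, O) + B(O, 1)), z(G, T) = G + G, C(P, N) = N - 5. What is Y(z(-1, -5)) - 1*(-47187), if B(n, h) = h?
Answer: 1981475/42 ≈ 47178.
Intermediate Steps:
C(P, N) = -5 + N
z(G, T) = 2*G
Y(O) = -9 + 1/(7*(-4 + O)) (Y(O) = -9 + 1/(7*((-5 + O) + 1)) = -9 + 1/(7*(-4 + O)))
Y(z(-1, -5)) - 1*(-47187) = (253 - 126*(-1))/(7*(-4 + 2*(-1))) - 1*(-47187) = (253 - 63*(-2))/(7*(-4 - 2)) + 47187 = (1/7)*(253 + 126)/(-6) + 47187 = (1/7)*(-1/6)*379 + 47187 = -379/42 + 47187 = 1981475/42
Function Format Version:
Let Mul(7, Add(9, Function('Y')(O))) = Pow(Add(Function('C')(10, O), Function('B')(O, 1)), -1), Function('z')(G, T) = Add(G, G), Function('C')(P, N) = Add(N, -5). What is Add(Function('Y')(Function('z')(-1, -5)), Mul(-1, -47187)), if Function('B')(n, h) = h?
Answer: Rational(1981475, 42) ≈ 47178.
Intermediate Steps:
Function('C')(P, N) = Add(-5, N)
Function('z')(G, T) = Mul(2, G)
Function('Y')(O) = Add(-9, Mul(Rational(1, 7), Pow(Add(-4, O), -1))) (Function('Y')(O) = Add(-9, Mul(Rational(1, 7), Pow(Add(Add(-5, O), 1), -1))) = Add(-9, Mul(Rational(1, 7), Pow(Add(-4, O), -1))))
Add(Function('Y')(Function('z')(-1, -5)), Mul(-1, -47187)) = Add(Mul(Rational(1, 7), Pow(Add(-4, Mul(2, -1)), -1), Add(253, Mul(-63, Mul(2, -1)))), Mul(-1, -47187)) = Add(Mul(Rational(1, 7), Pow(Add(-4, -2), -1), Add(253, Mul(-63, -2))), 47187) = Add(Mul(Rational(1, 7), Pow(-6, -1), Add(253, 126)), 47187) = Add(Mul(Rational(1, 7), Rational(-1, 6), 379), 47187) = Add(Rational(-379, 42), 47187) = Rational(1981475, 42)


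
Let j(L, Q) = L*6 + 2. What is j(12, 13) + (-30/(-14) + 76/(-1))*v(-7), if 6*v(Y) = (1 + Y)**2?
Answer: -2584/7 ≈ -369.14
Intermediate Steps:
j(L, Q) = 2 + 6*L (j(L, Q) = 6*L + 2 = 2 + 6*L)
v(Y) = (1 + Y)**2/6
j(12, 13) + (-30/(-14) + 76/(-1))*v(-7) = (2 + 6*12) + (-30/(-14) + 76/(-1))*((1 - 7)**2/6) = (2 + 72) + (-30*(-1/14) + 76*(-1))*((1/6)*(-6)**2) = 74 + (15/7 - 76)*((1/6)*36) = 74 - 517/7*6 = 74 - 3102/7 = -2584/7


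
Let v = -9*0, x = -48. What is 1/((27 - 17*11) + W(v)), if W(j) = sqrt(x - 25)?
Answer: -160/25673 - I*sqrt(73)/25673 ≈ -0.0062322 - 0.0003328*I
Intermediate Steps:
v = 0
W(j) = I*sqrt(73) (W(j) = sqrt(-48 - 25) = sqrt(-73) = I*sqrt(73))
1/((27 - 17*11) + W(v)) = 1/((27 - 17*11) + I*sqrt(73)) = 1/((27 - 187) + I*sqrt(73)) = 1/(-160 + I*sqrt(73))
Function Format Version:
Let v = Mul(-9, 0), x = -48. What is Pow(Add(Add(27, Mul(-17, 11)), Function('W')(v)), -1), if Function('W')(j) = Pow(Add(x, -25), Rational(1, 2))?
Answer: Add(Rational(-160, 25673), Mul(Rational(-1, 25673), I, Pow(73, Rational(1, 2)))) ≈ Add(-0.0062322, Mul(-0.00033280, I))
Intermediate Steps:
v = 0
Function('W')(j) = Mul(I, Pow(73, Rational(1, 2))) (Function('W')(j) = Pow(Add(-48, -25), Rational(1, 2)) = Pow(-73, Rational(1, 2)) = Mul(I, Pow(73, Rational(1, 2))))
Pow(Add(Add(27, Mul(-17, 11)), Function('W')(v)), -1) = Pow(Add(Add(27, Mul(-17, 11)), Mul(I, Pow(73, Rational(1, 2)))), -1) = Pow(Add(Add(27, -187), Mul(I, Pow(73, Rational(1, 2)))), -1) = Pow(Add(-160, Mul(I, Pow(73, Rational(1, 2)))), -1)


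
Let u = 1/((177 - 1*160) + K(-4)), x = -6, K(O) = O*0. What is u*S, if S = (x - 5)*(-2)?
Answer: 22/17 ≈ 1.2941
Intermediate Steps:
K(O) = 0
S = 22 (S = (-6 - 5)*(-2) = -11*(-2) = 22)
u = 1/17 (u = 1/((177 - 1*160) + 0) = 1/((177 - 160) + 0) = 1/(17 + 0) = 1/17 ≈ 0.058824)
u*S = (1/17)*22 = 22/17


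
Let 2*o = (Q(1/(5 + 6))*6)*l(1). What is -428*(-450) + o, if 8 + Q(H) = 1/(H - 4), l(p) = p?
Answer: 8280735/43 ≈ 1.9258e+5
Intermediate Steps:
Q(H) = -8 + 1/(-4 + H) (Q(H) = -8 + 1/(H - 4) = -8 + 1/(-4 + H))
o = -1065/43 (o = ((((33 - 8/(5 + 6))/(-4 + 1/(5 + 6)))*6)*1)/2 = ((((33 - 8/11)/(-4 + 1/11))*6)*1)/2 = ((((33 - 8*1/11)/(-4 + 1/11))*6)*1)/2 = ((((33 - 8/11)/(-43/11))*6)*1)/2 = ((-11/43*355/11*6)*1)/2 = (-355/43*6*1)/2 = (-2130/43*1)/2 = (½)*(-2130/43) = -1065/43 ≈ -24.767)
-428*(-450) + o = -428*(-450) - 1065/43 = 192600 - 1065/43 = 8280735/43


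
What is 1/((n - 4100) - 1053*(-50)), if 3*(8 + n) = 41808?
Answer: 1/62478 ≈ 1.6006e-5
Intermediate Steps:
n = 13928 (n = -8 + (1/3)*41808 = -8 + 13936 = 13928)
1/((n - 4100) - 1053*(-50)) = 1/((13928 - 4100) - 1053*(-50)) = 1/(9828 + 52650) = 1/62478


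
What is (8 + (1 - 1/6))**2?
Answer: 2809/36 ≈ 78.028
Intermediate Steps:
(8 + (1 - 1/6))**2 = (8 + 5/6)**2 = (53/6)**2 = 2809/36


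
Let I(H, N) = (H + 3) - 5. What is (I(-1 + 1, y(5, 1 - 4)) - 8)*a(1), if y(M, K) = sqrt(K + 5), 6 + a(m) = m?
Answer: 50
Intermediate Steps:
a(m) = -6 + m
y(M, K) = sqrt(5 + K)
I(H, N) = -2 + H (I(H, N) = (3 + H) - 5 = -2 + H)
(I(-1 + 1, y(5, 1 - 4)) - 8)*a(1) = ((-2 + (-1 + 1)) - 8)*(-6 + 1) = ((-2 + 0) - 8)*(-5) = (-2 - 8)*(-5) = -10*(-5) = 50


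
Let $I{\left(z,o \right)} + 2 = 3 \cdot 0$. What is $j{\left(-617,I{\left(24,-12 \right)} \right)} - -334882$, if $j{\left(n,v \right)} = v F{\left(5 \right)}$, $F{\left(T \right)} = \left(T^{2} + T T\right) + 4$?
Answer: $334774$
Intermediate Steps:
$F{\left(T \right)} = 4 + 2 T^{2}$ ($F{\left(T \right)} = \left(T^{2} + T^{2}\right) + 4 = 2 T^{2} + 4 = 4 + 2 T^{2}$)
$I{\left(z,o \right)} = -2$ ($I{\left(z,o \right)} = -2 + 3 \cdot 0 = -2 + 0 = -2$)
$j{\left(n,v \right)} = 54 v$ ($j{\left(n,v \right)} = v \left(4 + 2 \cdot 5^{2}\right) = v \left(4 + 2 \cdot 25\right) = v \left(4 + 50\right) = v 54 = 54 v$)
$j{\left(-617,I{\left(24,-12 \right)} \right)} - -334882 = 54 \left(-2\right) - -334882 = -108 + 334882 = 334774$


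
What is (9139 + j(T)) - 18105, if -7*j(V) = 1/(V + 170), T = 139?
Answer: -19393459/2163 ≈ -8966.0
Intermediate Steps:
j(V) = -1/(7*(170 + V)) (j(V) = -1/(7*(V + 170)) = -1/(7*(170 + V)))
(9139 + j(T)) - 18105 = (9139 - 1/(1190 + 7*139)) - 18105 = (9139 - 1/(1190 + 973)) - 18105 = (9139 - 1/2163) - 18105 = 19767656/2163 - 18105 = -19393459/2163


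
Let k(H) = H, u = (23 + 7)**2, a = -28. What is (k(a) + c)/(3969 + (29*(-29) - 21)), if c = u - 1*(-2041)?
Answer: 2913/3107 ≈ 0.93756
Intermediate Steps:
u = 900 (u = 30**2 = 900)
c = 2941 (c = 900 - 1*(-2041) = 900 + 2041 = 2941)
(k(a) + c)/(3969 + (29*(-29) - 21)) = (-28 + 2941)/(3969 + (29*(-29) - 21)) = 2913/(3969 + (-841 - 21)) = 2913/(3969 - 862) = 2913/3107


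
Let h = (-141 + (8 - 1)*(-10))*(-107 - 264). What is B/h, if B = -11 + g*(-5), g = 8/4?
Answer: -3/11183 ≈ -0.00026826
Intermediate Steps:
g = 2 (g = 8*(¼) = 2)
h = 78281 (h = (-141 + 7*(-10))*(-371) = (-141 - 70)*(-371) = -211*(-371) = 78281)
B = -21 (B = -11 + 2*(-5) = -11 - 10 = -21)
B/h = -21/78281 = -21*1/78281 = -3/11183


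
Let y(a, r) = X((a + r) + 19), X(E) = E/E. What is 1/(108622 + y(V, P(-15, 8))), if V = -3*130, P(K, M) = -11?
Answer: 1/108623 ≈ 9.2062e-6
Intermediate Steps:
V = -390
X(E) = 1
y(a, r) = 1
1/(108622 + y(V, P(-15, 8))) = 1/(108622 + 1) = 1/108623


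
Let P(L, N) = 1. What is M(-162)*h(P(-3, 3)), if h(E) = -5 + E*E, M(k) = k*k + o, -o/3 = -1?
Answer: -104988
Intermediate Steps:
o = 3 (o = -3*(-1) = 3)
M(k) = 3 + k² (M(k) = k*k + 3 = k² + 3 = 3 + k²)
h(E) = -5 + E²
M(-162)*h(P(-3, 3)) = (3 + (-162)²)*(-5 + 1²) = (3 + 26244)*(-5 + 1) = 26247*(-4) = -104988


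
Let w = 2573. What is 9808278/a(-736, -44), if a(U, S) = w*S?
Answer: -4904139/56606 ≈ -86.636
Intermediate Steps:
a(U, S) = 2573*S
9808278/a(-736, -44) = 9808278/((2573*(-44))) = 9808278/(-113212) = 9808278*(-1/113212) = -4904139/56606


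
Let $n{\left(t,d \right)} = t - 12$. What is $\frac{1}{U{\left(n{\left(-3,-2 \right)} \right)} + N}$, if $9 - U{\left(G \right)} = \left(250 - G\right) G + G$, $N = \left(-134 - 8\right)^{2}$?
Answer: $\frac{1}{24163} \approx 4.1386 \cdot 10^{-5}$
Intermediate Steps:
$N = 20164$ ($N = \left(-142\right)^{2} = 20164$)
$n{\left(t,d \right)} = -12 + t$
$U{\left(G \right)} = 9 - G - G \left(250 - G\right)$ ($U{\left(G \right)} = 9 - \left(\left(250 - G\right) G + G\right) = 9 - \left(G \left(250 - G\right) + G\right) = 9 - \left(G + G \left(250 - G\right)\right) = 9 - G - G \left(250 - G\right)$)
$\frac{1}{U{\left(n{\left(-3,-2 \right)} \right)} + N} = \frac{1}{\left(9 + \left(-12 - 3\right)^{2} - 251 \left(-12 - 3\right)\right) + 20164} = \frac{1}{\left(9 + \left(-15\right)^{2} - -3765\right) + 20164} = \frac{1}{\left(9 + 225 + 3765\right) + 20164} = \frac{1}{3999 + 20164} = \frac{1}{24163}$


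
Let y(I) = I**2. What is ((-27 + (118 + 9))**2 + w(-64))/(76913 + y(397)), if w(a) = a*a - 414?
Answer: 6841/117261 ≈ 0.058340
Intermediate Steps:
w(a) = -414 + a**2 (w(a) = a**2 - 414 = -414 + a**2)
((-27 + (118 + 9))**2 + w(-64))/(76913 + y(397)) = ((-27 + (118 + 9))**2 + (-414 + (-64)**2))/(76913 + 397**2) = ((-27 + 127)**2 + (-414 + 4096))/(76913 + 157609) = (100**2 + 3682)/234522 = (10000 + 3682)*(1/234522) = 13682*(1/234522) = 6841/117261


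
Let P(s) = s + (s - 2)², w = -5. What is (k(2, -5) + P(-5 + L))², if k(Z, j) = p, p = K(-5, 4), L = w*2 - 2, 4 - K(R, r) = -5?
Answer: 124609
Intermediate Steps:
K(R, r) = 9 (K(R, r) = 4 - 1*(-5) = 4 + 5 = 9)
L = -12 (L = -5*2 - 2 = -10 - 2 = -12)
p = 9
k(Z, j) = 9
P(s) = s + (-2 + s)²
(k(2, -5) + P(-5 + L))² = (9 + ((-5 - 12) + (-2 + (-5 - 12))²))² = (9 + (-17 + (-2 - 17)²))² = (9 + (-17 + (-19)²))² = (9 + (-17 + 361))² = (9 + 344)² = 353² = 124609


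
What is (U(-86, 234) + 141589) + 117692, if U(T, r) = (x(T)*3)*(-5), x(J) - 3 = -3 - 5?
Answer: 259356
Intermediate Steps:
x(J) = -5 (x(J) = 3 + (-3 - 5) = 3 - 8 = -5)
U(T, r) = 75 (U(T, r) = -5*3*(-5) = -15*(-5) = 75)
(U(-86, 234) + 141589) + 117692 = (75 + 141589) + 117692 = 141664 + 117692 = 259356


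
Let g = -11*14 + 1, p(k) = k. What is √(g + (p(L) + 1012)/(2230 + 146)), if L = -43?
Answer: I*√2658766/132 ≈ 12.353*I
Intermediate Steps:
g = -153 (g = -154 + 1 = -153)
√(g + (p(L) + 1012)/(2230 + 146)) = √(-153 + (-43 + 1012)/(2230 + 146)) = √(-153 + 969/2376) = √(-153 + 969*(1/2376)) = √(-153 + 323/792) = √(-120853/792) = I*√2658766/132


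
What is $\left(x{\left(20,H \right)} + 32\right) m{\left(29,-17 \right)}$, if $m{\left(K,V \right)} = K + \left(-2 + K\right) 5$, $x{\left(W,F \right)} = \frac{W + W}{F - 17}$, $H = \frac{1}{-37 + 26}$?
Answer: $\frac{228616}{47} \approx 4864.2$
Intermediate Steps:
$H = - \frac{1}{11}$ ($H = \frac{1}{-11} = - \frac{1}{11} \approx -0.090909$)
$x{\left(W,F \right)} = \frac{2 W}{-17 + F}$
$m{\left(K,V \right)} = -10 + 6 K$ ($m{\left(K,V \right)} = K + \left(-10 + 5 K\right) = -10 + 6 K$)
$\left(x{\left(20,H \right)} + 32\right) m{\left(29,-17 \right)} = \left(2 \cdot 20 \frac{1}{-17 - \frac{1}{11}} + 32\right) \left(-10 + 6 \cdot 29\right) = \left(2 \cdot 20 \frac{1}{- \frac{188}{11}} + 32\right) \left(-10 + 174\right) = \left(2 \cdot 20 \left(- \frac{11}{188}\right) + 32\right) 164 = \left(- \frac{110}{47} + 32\right) 164 = \frac{1394}{47} \cdot 164 = \frac{228616}{47}$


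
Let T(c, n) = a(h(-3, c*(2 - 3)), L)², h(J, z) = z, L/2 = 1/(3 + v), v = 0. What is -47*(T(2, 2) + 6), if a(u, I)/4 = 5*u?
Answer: -75482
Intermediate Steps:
L = ⅔ (L = 2/(3 + 0) = 2/3 = 2*(⅓) = ⅔ ≈ 0.66667)
a(u, I) = 20*u (a(u, I) = 4*(5*u) = 20*u)
T(c, n) = 400*c² (T(c, n) = (20*(c*(2 - 3)))² = (20*(c*(-1)))² = (20*(-c))² = (-20*c)² = 400*c²)
-47*(T(2, 2) + 6) = -47*(400*2² + 6) = -47*(400*4 + 6) = -47*(1600 + 6) = -47*1606 = -75482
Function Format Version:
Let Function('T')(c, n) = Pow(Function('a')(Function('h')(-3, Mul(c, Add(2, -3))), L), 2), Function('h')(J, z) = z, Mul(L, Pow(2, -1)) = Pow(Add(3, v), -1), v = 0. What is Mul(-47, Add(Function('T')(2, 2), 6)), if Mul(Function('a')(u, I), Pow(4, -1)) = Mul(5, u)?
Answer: -75482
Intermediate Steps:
L = Rational(2, 3) (L = Mul(2, Pow(Add(3, 0), -1)) = Mul(2, Pow(3, -1)) = Mul(2, Rational(1, 3)) = Rational(2, 3) ≈ 0.66667)
Function('a')(u, I) = Mul(20, u) (Function('a')(u, I) = Mul(4, Mul(5, u)) = Mul(20, u))
Function('T')(c, n) = Mul(400, Pow(c, 2)) (Function('T')(c, n) = Pow(Mul(20, Mul(c, Add(2, -3))), 2) = Pow(Mul(20, Mul(c, -1)), 2) = Pow(Mul(20, Mul(-1, c)), 2) = Pow(Mul(-20, c), 2) = Mul(400, Pow(c, 2)))
Mul(-47, Add(Function('T')(2, 2), 6)) = Mul(-47, Add(Mul(400, Pow(2, 2)), 6)) = Mul(-47, Add(Mul(400, 4), 6)) = Mul(-47, Add(1600, 6)) = Mul(-47, 1606) = -75482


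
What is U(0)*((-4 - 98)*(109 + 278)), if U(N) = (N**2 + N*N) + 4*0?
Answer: 0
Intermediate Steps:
U(N) = 2*N**2 (U(N) = (N**2 + N**2) + 0 = 2*N**2 + 0 = 2*N**2)
U(0)*((-4 - 98)*(109 + 278)) = (2*0**2)*((-4 - 98)*(109 + 278)) = (2*0)*(-102*387) = 0*(-39474) = 0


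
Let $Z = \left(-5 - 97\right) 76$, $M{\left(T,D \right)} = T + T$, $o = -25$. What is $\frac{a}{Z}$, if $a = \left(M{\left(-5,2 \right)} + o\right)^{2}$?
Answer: $- \frac{1225}{7752} \approx -0.15802$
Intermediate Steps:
$M{\left(T,D \right)} = 2 T$
$Z = -7752$ ($Z = \left(-102\right) 76 = -7752$)
$a = 1225$ ($a = \left(2 \left(-5\right) - 25\right)^{2} = \left(-10 - 25\right)^{2} = \left(-35\right)^{2} = 1225$)
$\frac{a}{Z} = \frac{1225}{-7752} = 1225 \left(- \frac{1}{7752}\right) = - \frac{1225}{7752}$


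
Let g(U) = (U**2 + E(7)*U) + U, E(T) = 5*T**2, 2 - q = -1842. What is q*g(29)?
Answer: 14705900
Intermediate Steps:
q = 1844 (q = 2 - 1*(-1842) = 2 + 1842 = 1844)
g(U) = U**2 + 246*U (g(U) = (U**2 + (5*7**2)*U) + U = (U**2 + (5*49)*U) + U = (U**2 + 245*U) + U = U**2 + 246*U)
q*g(29) = 1844*(29*(246 + 29)) = 1844*(29*275) = 1844*7975 = 14705900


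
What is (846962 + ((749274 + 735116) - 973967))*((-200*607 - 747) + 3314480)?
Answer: 4333224929205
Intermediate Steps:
(846962 + ((749274 + 735116) - 973967))*((-200*607 - 747) + 3314480) = (846962 + (1484390 - 973967))*((-121400 - 747) + 3314480) = (846962 + 510423)*(-122147 + 3314480) = 1357385*3192333 = 4333224929205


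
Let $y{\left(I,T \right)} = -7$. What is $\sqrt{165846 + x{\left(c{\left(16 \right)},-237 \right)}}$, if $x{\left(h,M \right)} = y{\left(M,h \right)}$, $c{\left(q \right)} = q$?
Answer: $\sqrt{165839} \approx 407.23$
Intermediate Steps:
$x{\left(h,M \right)} = -7$
$\sqrt{165846 + x{\left(c{\left(16 \right)},-237 \right)}} = \sqrt{165846 - 7} = \sqrt{165839}$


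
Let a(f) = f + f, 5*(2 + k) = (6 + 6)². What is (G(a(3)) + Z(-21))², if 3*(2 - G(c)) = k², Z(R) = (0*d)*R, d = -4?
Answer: 317053636/5625 ≈ 56365.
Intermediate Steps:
k = 134/5 (k = -2 + (6 + 6)²/5 = -2 + (⅕)*12² = -2 + (⅕)*144 = -2 + 144/5 = 134/5 ≈ 26.800)
a(f) = 2*f
Z(R) = 0 (Z(R) = (0*(-4))*R = 0*R = 0)
G(c) = -17806/75 (G(c) = 2 - (134/5)²/3 = 2 - ⅓*17956/25 = 2 - 17956/75 = -17806/75)
(G(a(3)) + Z(-21))² = (-17806/75 + 0)² = (-17806/75)² = 317053636/5625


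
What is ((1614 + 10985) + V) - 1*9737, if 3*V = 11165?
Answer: 19751/3 ≈ 6583.7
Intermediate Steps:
V = 11165/3 (V = (⅓)*11165 = 11165/3 ≈ 3721.7)
((1614 + 10985) + V) - 1*9737 = ((1614 + 10985) + 11165/3) - 1*9737 = (12599 + 11165/3) - 9737 = 48962/3 - 9737 = 19751/3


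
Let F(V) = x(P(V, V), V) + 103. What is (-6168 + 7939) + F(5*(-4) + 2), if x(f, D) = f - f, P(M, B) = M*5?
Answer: 1874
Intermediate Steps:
P(M, B) = 5*M
x(f, D) = 0
F(V) = 103 (F(V) = 0 + 103 = 103)
(-6168 + 7939) + F(5*(-4) + 2) = (-6168 + 7939) + 103 = 1771 + 103 = 1874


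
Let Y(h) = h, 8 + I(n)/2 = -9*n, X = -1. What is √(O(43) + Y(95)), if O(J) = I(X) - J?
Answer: 3*√6 ≈ 7.3485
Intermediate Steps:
I(n) = -16 - 18*n (I(n) = -16 + 2*(-9*n) = -16 - 18*n)
O(J) = 2 - J (O(J) = (-16 - 18*(-1)) - J = (-16 + 18) - J = 2 - J)
√(O(43) + Y(95)) = √((2 - 1*43) + 95) = √((2 - 43) + 95) = √(-41 + 95) = √54 = 3*√6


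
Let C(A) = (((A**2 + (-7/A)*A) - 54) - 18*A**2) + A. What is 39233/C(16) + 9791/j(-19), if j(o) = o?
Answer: -43796454/83543 ≈ -524.24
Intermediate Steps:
C(A) = -61 + A - 17*A**2 (C(A) = (((A**2 - 7) - 54) - 18*A**2) + A = (((-7 + A**2) - 54) - 18*A**2) + A = ((-61 + A**2) - 18*A**2) + A = (-61 - 17*A**2) + A = -61 + A - 17*A**2)
39233/C(16) + 9791/j(-19) = 39233/(-61 + 16 - 17*16**2) + 9791/(-19) = 39233/(-61 + 16 - 17*256) + 9791*(-1/19) = 39233/(-61 + 16 - 4352) - 9791/19 = 39233/(-4397) - 9791/19 = 39233*(-1/4397) - 9791/19 = -39233/4397 - 9791/19 = -43796454/83543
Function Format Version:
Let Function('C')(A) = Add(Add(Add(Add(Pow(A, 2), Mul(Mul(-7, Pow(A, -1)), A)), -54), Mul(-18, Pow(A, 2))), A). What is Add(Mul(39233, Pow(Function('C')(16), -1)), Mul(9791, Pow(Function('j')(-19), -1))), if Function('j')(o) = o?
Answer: Rational(-43796454, 83543) ≈ -524.24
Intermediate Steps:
Function('C')(A) = Add(-61, A, Mul(-17, Pow(A, 2))) (Function('C')(A) = Add(Add(Add(Add(Pow(A, 2), -7), -54), Mul(-18, Pow(A, 2))), A) = Add(Add(Add(Add(-7, Pow(A, 2)), -54), Mul(-18, Pow(A, 2))), A) = Add(Add(Add(-61, Pow(A, 2)), Mul(-18, Pow(A, 2))), A) = Add(Add(-61, Mul(-17, Pow(A, 2))), A) = Add(-61, A, Mul(-17, Pow(A, 2))))
Add(Mul(39233, Pow(Function('C')(16), -1)), Mul(9791, Pow(Function('j')(-19), -1))) = Add(Mul(39233, Pow(Add(-61, 16, Mul(-17, Pow(16, 2))), -1)), Mul(9791, Pow(-19, -1))) = Add(Mul(39233, Pow(Add(-61, 16, Mul(-17, 256)), -1)), Mul(9791, Rational(-1, 19))) = Add(Mul(39233, Pow(Add(-61, 16, -4352), -1)), Rational(-9791, 19)) = Add(Mul(39233, Pow(-4397, -1)), Rational(-9791, 19)) = Add(Mul(39233, Rational(-1, 4397)), Rational(-9791, 19)) = Add(Rational(-39233, 4397), Rational(-9791, 19)) = Rational(-43796454, 83543)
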